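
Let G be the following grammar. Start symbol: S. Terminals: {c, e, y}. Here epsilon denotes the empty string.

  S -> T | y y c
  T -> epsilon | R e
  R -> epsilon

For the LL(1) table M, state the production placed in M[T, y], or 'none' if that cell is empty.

FIRST(R) = {epsilon}
FIRST(T) = {epsilon, e}  (via R e)
FIRST(S) = {epsilon, e, y}  (via T)
FOLLOW(S) includes $ since S is the start symbol.
FOLLOW(S): S appears on no right-hand side. Thus FOLLOW(S) = {$}.
FOLLOW(T): in S->T, the suffix after T is empty, so FOLLOW(T) ⊇ FOLLOW(S) = {$}. Thus FOLLOW(T) = {$}.
For T -> epsilon: FIRST(epsilon) = {epsilon}, so it goes in M[T, t] for t ∈ {}; since epsilon ∈ FIRST, also for every t ∈ FOLLOW(T) = {$}.
For T -> R e: FIRST(R e) = {e}, so it goes in M[T, t] for t ∈ {e}.
None of these place a production in M[T, y].

none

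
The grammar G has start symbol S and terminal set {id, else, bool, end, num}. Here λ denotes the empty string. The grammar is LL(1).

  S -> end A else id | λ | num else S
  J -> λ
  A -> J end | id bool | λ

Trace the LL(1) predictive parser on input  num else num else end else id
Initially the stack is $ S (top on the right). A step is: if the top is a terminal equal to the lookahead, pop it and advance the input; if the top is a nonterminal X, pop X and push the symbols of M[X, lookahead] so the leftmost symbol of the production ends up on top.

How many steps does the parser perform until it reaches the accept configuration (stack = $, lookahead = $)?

11

      Stack            Input                            Action
   1  $ S              num else num else end else id $  expand S -> num else S
   2  $ S else num     num else num else end else id $  match num
   3  $ S else         else num else end else id $      match else
   4  $ S              num else end else id $           expand S -> num else S
   5  $ S else num     num else end else id $           match num
   6  $ S else         else end else id $               match else
   7  $ S              end else id $                    expand S -> end A else id
   8  $ id else A end  end else id $                    match end
   9  $ id else A      else id $                        expand A -> λ
  10  $ id else        else id $                        match else
  11  $ id             id $                             match id
Accept reached after 11 steps.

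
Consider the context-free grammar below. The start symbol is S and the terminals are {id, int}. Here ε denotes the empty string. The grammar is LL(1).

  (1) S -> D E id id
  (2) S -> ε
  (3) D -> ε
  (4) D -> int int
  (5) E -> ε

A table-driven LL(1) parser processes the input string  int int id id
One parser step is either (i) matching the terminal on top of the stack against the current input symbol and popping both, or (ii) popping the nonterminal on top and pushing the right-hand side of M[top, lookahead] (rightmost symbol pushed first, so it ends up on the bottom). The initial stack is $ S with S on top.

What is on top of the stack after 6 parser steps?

id

step 1: stack=$ S  input=int int id id $  — expand S -> D E id id
step 2: stack=$ id id E D  input=int int id id $  — expand D -> int int
step 3: stack=$ id id E int int  input=int int id id $  — match int
step 4: stack=$ id id E int  input=int id id $  — match int
step 5: stack=$ id id E  input=id id $  — expand E -> ε
step 6: stack=$ id id  input=id id $  — match id
Stack after step 6: $ id (top = id).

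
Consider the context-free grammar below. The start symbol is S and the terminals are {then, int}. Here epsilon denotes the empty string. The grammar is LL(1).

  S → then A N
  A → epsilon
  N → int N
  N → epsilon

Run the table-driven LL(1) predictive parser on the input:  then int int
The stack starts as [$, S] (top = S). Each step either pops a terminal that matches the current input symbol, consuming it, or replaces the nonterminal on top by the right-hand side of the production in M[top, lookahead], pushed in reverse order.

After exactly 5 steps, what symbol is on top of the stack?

step 1: stack=$ S  input=then int int $  — expand S → then A N
step 2: stack=$ N A then  input=then int int $  — match then
step 3: stack=$ N A  input=int int $  — expand A → epsilon
step 4: stack=$ N  input=int int $  — expand N → int N
step 5: stack=$ N int  input=int int $  — match int
Stack after step 5: $ N (top = N).

N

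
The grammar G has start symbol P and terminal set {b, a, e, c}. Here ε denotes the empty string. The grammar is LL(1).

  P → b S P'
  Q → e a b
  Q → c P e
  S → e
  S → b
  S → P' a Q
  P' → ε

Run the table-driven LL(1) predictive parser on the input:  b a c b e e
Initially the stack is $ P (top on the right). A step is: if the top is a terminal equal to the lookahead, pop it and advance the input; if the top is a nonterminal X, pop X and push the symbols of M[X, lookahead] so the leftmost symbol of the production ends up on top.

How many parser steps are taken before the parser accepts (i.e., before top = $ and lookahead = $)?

      Stack          Input          Action
   1  $ P            b a c b e e $  expand P → b S P'
   2  $ P' S b       b a c b e e $  match b
   3  $ P' S         a c b e e $    expand S → P' a Q
   4  $ P' Q a P'    a c b e e $    expand P' → ε
   5  $ P' Q a       a c b e e $    match a
   6  $ P' Q         c b e e $      expand Q → c P e
   7  $ P' e P c     c b e e $      match c
   8  $ P' e P       b e e $        expand P → b S P'
   9  $ P' e P' S b  b e e $        match b
  10  $ P' e P' S    e e $          expand S → e
  11  $ P' e P' e    e e $          match e
  12  $ P' e P'      e $            expand P' → ε
  13  $ P' e         e $            match e
  14  $ P'           $              expand P' → ε
Accept reached after 14 steps.

14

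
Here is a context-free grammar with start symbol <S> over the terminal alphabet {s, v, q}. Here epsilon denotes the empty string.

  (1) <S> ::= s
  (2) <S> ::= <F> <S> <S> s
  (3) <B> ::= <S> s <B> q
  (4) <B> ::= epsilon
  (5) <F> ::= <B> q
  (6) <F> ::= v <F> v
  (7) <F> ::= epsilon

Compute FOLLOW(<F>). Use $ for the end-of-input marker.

FIRST(<S>) = {q, s, v}  (via <F> <S> <S> s)
FIRST(<B>) = {epsilon, q, s, v}  (via <S> s <B> q)
FIRST(<F>) = {epsilon, q, s, v}  (via <B> q)
FOLLOW(<S>) includes $ since <S> is the start symbol.
FOLLOW(<S>): in <S>::=<F> <S> <S> s (occurrence 1), <S> is followed by <S> s with FIRST {q, s, v}; in <S>::=<F> <S> <S> s (occurrence 2), <S> is followed by s with FIRST {s}; in <B>::=<S> s <B> q, <S> is followed by s <B> q with FIRST {s}. Thus FOLLOW(<S>) = {$, q, s, v}.
FOLLOW(<B>): in <B>::=<S> s <B> q, <B> is followed by q with FIRST {q}; in <F>::=<B> q, <B> is followed by q with FIRST {q}. Thus FOLLOW(<B>) = {q}.
FOLLOW(<F>): in <S>::=<F> <S> <S> s, <F> is followed by <S> <S> s with FIRST {q, s, v}; in <F>::=v <F> v, <F> is followed by v with FIRST {v}. Thus FOLLOW(<F>) = {q, s, v}.

{q, s, v}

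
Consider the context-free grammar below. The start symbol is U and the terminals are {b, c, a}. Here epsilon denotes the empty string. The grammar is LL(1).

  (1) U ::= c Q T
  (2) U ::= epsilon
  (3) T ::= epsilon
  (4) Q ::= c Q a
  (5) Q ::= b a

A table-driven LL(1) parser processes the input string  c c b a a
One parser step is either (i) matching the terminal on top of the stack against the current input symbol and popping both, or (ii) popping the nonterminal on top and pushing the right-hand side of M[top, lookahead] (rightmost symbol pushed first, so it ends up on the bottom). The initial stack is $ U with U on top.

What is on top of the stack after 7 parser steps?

     Stack      Input        Action
  1  $ U        c c b a a $  expand U ::= c Q T
  2  $ T Q c    c c b a a $  match c
  3  $ T Q      c b a a $    expand Q ::= c Q a
  4  $ T a Q c  c b a a $    match c
  5  $ T a Q    b a a $      expand Q ::= b a
  6  $ T a a b  b a a $      match b
  7  $ T a a    a a $        match a
Stack after step 7: $ T a (top = a).

a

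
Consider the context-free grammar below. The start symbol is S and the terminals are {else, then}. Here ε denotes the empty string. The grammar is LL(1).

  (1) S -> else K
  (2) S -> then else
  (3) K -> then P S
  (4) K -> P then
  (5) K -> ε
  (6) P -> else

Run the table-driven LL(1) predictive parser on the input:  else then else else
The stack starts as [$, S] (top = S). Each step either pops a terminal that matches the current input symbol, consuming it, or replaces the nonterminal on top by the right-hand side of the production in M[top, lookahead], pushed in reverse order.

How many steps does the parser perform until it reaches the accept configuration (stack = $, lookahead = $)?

     Stack       Input                  Action
  1  $ S         else then else else $  expand S -> else K
  2  $ K else    else then else else $  match else
  3  $ K         then else else $       expand K -> then P S
  4  $ S P then  then else else $       match then
  5  $ S P       else else $            expand P -> else
  6  $ S else    else else $            match else
  7  $ S         else $                 expand S -> else K
  8  $ K else    else $                 match else
  9  $ K         $                      expand K -> ε
Accept reached after 9 steps.

9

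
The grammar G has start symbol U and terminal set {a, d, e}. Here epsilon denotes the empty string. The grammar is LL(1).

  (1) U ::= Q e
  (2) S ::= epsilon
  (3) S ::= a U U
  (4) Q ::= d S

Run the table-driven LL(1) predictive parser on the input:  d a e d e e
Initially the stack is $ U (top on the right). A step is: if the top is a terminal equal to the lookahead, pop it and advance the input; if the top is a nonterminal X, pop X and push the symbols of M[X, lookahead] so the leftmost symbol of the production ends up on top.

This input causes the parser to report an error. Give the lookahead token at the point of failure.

e

     Stack      Input          Action
  1  $ U        d a e d e e $  expand U ::= Q e
  2  $ e Q      d a e d e e $  expand Q ::= d S
  3  $ e S d    d a e d e e $  match d
  4  $ e S      a e d e e $    expand S ::= a U U
  5  $ e U U a  a e d e e $    match a
  6  $ e U U    e d e e $      error: M[U, e] is empty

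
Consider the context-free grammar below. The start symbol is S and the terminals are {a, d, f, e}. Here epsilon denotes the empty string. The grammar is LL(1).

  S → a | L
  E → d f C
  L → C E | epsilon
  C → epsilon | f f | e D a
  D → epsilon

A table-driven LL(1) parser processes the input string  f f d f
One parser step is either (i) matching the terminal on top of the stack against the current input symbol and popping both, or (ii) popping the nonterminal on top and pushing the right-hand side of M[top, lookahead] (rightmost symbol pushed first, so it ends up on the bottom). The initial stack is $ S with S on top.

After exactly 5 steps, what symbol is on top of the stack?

step 1: stack=$ S  input=f f d f $  — expand S → L
step 2: stack=$ L  input=f f d f $  — expand L → C E
step 3: stack=$ E C  input=f f d f $  — expand C → f f
step 4: stack=$ E f f  input=f f d f $  — match f
step 5: stack=$ E f  input=f d f $  — match f
Stack after step 5: $ E (top = E).

E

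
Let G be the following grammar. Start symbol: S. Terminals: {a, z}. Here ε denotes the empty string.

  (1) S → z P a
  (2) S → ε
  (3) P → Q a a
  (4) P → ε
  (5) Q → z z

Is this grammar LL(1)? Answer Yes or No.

FIRST(S) = {ε, z}
FIRST(P) = {ε, z}
FIRST(Q) = {z}
FOLLOW(S) = {$}
FOLLOW(P) = {a}
FOLLOW(Q) = {a}
Each cell of M receives at most one production.

Yes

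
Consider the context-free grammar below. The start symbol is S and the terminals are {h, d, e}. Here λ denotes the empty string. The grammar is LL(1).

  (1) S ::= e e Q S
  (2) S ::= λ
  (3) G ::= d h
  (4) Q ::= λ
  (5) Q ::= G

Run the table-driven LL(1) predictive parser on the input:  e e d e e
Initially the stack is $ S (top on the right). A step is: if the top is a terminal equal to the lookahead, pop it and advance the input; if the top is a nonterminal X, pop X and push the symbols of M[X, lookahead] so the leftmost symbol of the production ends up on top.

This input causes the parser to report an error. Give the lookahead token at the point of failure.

     Stack      Input        Action
  1  $ S        e e d e e $  expand S ::= e e Q S
  2  $ S Q e e  e e d e e $  match e
  3  $ S Q e    e d e e $    match e
  4  $ S Q      d e e $      expand Q ::= G
  5  $ S G      d e e $      expand G ::= d h
  6  $ S h d    d e e $      match d
  7  $ S h      e e $        error: top is terminal h but lookahead is e

e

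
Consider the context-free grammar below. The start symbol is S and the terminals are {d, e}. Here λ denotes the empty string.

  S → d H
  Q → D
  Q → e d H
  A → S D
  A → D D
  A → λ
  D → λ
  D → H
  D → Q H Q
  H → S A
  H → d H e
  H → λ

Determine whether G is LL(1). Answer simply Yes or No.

FIRST(S) = {d}
FIRST(Q) = {λ, d, e}
FIRST(A) = {λ, d, e}
FIRST(D) = {λ, d, e}
FIRST(H) = {λ, d}
FOLLOW(S) = {$, d, e}
FOLLOW(Q) = {$, d, e}
FOLLOW(A) = {$, d, e}
FOLLOW(D) = {$, d, e}
FOLLOW(H) = {$, d, e}
Cell M[A, $] receives both A → D D and A → λ — the grammar is not LL(1).

No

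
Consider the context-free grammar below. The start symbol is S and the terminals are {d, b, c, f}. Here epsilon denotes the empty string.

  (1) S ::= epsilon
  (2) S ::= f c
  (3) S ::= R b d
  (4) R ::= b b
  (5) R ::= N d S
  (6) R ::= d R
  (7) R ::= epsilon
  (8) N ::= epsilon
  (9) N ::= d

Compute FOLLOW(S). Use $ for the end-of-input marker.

FIRST(N) = {epsilon, d}
FIRST(R) = {epsilon, b, d}  (via N d S)
FIRST(S) = {epsilon, b, d, f}  (via R b d)
FOLLOW(S) includes $ since S is the start symbol.
FOLLOW(R): in S::=R b d, R is followed by b d with FIRST {b}; in R::=d R, the suffix after R is empty (adds nothing new). Thus FOLLOW(R) = {b}.
FOLLOW(S): in R::=N d S, the suffix after S is empty, so FOLLOW(S) ⊇ FOLLOW(R) = {b}. Thus FOLLOW(S) = {$, b}.
FOLLOW(N): in R::=N d S, N is followed by d S with FIRST {d}. Thus FOLLOW(N) = {d}.

{$, b}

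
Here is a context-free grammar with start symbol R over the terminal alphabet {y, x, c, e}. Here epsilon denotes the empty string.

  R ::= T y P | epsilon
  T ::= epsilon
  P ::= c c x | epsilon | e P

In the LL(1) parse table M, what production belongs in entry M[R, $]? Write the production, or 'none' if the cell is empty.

R ::= epsilon

FIRST(T): from T::=epsilon we get {epsilon}. So FIRST(T) = {epsilon}.
FIRST(P): from P::=c c x we get {c}; from P::=epsilon we get {epsilon}; from P::=e P we get {e}. So FIRST(P) = {epsilon, c, e}.
FIRST(R): from R::=T y P we get {y}; from R::=epsilon we get {epsilon}. So FIRST(R) = {epsilon, y}.
FOLLOW(R) includes $ since R is the start symbol.
FOLLOW(R): R appears on no right-hand side. Thus FOLLOW(R) = {$}.
For R ::= T y P: FIRST(T y P) = {y}, so it goes in M[R, t] for t ∈ {y}.
For R ::= epsilon: FIRST(epsilon) = {epsilon}, so it goes in M[R, t] for t ∈ {}; since epsilon ∈ FIRST, also for every t ∈ FOLLOW(R) = {$}.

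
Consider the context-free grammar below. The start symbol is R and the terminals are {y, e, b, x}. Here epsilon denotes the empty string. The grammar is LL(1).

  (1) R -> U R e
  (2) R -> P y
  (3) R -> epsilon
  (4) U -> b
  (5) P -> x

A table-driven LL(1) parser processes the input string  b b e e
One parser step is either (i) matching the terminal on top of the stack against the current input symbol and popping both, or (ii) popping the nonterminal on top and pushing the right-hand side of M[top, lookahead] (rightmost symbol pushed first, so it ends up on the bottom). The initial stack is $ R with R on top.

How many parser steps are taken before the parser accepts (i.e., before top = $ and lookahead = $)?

step 1: stack=$ R  input=b b e e $  — expand R -> U R e
step 2: stack=$ e R U  input=b b e e $  — expand U -> b
step 3: stack=$ e R b  input=b b e e $  — match b
step 4: stack=$ e R  input=b e e $  — expand R -> U R e
step 5: stack=$ e e R U  input=b e e $  — expand U -> b
step 6: stack=$ e e R b  input=b e e $  — match b
step 7: stack=$ e e R  input=e e $  — expand R -> epsilon
step 8: stack=$ e e  input=e e $  — match e
step 9: stack=$ e  input=e $  — match e
Accept reached after 9 steps.

9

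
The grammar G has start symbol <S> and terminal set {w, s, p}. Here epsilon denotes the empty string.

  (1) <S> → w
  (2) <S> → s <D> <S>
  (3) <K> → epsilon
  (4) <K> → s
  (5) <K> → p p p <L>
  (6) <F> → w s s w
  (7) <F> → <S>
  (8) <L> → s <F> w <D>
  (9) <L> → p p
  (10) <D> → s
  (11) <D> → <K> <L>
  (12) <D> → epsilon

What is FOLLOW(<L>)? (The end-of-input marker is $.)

{p, s, w}

FIRST(<S>) = {s, w}
FIRST(<K>) = {epsilon, p, s}
FIRST(<L>) = {p, s}
FIRST(<F>) = {s, w}  (via <S>)
FIRST(<D>) = {epsilon, p, s}  (via <K> <L>)
FOLLOW(<S>) includes $ since <S> is the start symbol.
FOLLOW(<K>): in <D>→<K> <L>, <K> is followed by <L> with FIRST {p, s}. Thus FOLLOW(<K>) = {p, s}.
FOLLOW(<F>): in <L>→s <F> w <D>, <F> is followed by w <D> with FIRST {w}. Thus FOLLOW(<F>) = {w}.
FOLLOW(<S>): in <S>→s <D> <S>, the suffix after <S> is empty (adds nothing new); in <F>→<S>, the suffix after <S> is empty, so FOLLOW(<S>) ⊇ FOLLOW(<F>) = {w}. Thus FOLLOW(<S>) = {$, w}.
FOLLOW(<L>): in <K>→p p p <L>, the suffix after <L> is empty, so FOLLOW(<L>) ⊇ FOLLOW(<K>) = {p, s}; in <D>→<K> <L>, the suffix after <L> is empty, so FOLLOW(<L>) ⊇ FOLLOW(<D>) = {p, s, w}. Thus FOLLOW(<L>) = {p, s, w}.
FOLLOW(<D>): in <S>→s <D> <S>, <D> is followed by <S> with FIRST {s, w}; in <L>→s <F> w <D>, the suffix after <D> is empty, so FOLLOW(<D>) ⊇ FOLLOW(<L>) = {p, s, w}. Thus FOLLOW(<D>) = {p, s, w}.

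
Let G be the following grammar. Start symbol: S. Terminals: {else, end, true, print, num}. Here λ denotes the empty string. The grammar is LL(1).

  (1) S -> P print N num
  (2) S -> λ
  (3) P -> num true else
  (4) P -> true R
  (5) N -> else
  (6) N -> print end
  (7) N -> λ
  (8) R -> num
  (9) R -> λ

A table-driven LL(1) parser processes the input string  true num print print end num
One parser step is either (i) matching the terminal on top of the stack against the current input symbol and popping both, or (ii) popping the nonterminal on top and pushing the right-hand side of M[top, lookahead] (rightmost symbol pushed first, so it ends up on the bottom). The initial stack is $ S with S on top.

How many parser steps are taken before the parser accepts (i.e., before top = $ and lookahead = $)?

      Stack                 Input                           Action
   1  $ S                   true num print print end num $  expand S -> P print N num
   2  $ num N print P       true num print print end num $  expand P -> true R
   3  $ num N print R true  true num print print end num $  match true
   4  $ num N print R       num print print end num $       expand R -> num
   5  $ num N print num     num print print end num $       match num
   6  $ num N print         print print end num $           match print
   7  $ num N               print end num $                 expand N -> print end
   8  $ num end print       print end num $                 match print
   9  $ num end             end num $                       match end
  10  $ num                 num $                           match num
Accept reached after 10 steps.

10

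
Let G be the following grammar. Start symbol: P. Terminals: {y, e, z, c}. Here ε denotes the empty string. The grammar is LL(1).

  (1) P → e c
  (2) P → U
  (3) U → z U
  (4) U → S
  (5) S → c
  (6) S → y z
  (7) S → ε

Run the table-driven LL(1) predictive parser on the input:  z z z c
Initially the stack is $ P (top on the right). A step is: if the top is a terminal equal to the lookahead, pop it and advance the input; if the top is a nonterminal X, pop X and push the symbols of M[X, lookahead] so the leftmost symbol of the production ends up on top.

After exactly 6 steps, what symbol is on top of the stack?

z

     Stack  Input      Action
  1  $ P    z z z c $  expand P → U
  2  $ U    z z z c $  expand U → z U
  3  $ U z  z z z c $  match z
  4  $ U    z z c $    expand U → z U
  5  $ U z  z z c $    match z
  6  $ U    z c $      expand U → z U
Stack after step 6: $ U z (top = z).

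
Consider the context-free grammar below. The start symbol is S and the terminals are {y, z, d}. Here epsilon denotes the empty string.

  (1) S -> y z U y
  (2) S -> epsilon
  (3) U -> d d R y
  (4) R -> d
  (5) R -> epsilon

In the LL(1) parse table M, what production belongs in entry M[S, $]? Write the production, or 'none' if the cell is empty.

FIRST(S): from S->y z U y we get {y}; from S->epsilon we get {epsilon}. So FIRST(S) = {epsilon, y}.
FIRST(U): from U->d d R y we get {d}. So FIRST(U) = {d}.
FIRST(R): from R->d we get {d}; from R->epsilon we get {epsilon}. So FIRST(R) = {epsilon, d}.
FOLLOW(S) includes $ since S is the start symbol.
FOLLOW(S): S appears on no right-hand side. Thus FOLLOW(S) = {$}.
For S -> y z U y: FIRST(y z U y) = {y}, so it goes in M[S, t] for t ∈ {y}.
For S -> epsilon: FIRST(epsilon) = {epsilon}, so it goes in M[S, t] for t ∈ {}; since epsilon ∈ FIRST, also for every t ∈ FOLLOW(S) = {$}.

S -> epsilon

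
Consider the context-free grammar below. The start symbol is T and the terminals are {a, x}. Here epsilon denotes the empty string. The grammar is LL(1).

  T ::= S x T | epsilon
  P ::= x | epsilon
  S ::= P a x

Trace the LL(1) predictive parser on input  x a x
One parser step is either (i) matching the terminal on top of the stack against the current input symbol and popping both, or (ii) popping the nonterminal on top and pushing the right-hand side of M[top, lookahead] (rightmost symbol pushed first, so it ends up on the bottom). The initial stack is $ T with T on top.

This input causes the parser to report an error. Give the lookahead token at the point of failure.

$

step 1: stack=$ T  input=x a x $  — expand T ::= S x T
step 2: stack=$ T x S  input=x a x $  — expand S ::= P a x
step 3: stack=$ T x x a P  input=x a x $  — expand P ::= x
step 4: stack=$ T x x a x  input=x a x $  — match x
step 5: stack=$ T x x a  input=a x $  — match a
step 6: stack=$ T x x  input=x $  — match x
step 7: stack=$ T x  input=$  — error: top is terminal x but lookahead is $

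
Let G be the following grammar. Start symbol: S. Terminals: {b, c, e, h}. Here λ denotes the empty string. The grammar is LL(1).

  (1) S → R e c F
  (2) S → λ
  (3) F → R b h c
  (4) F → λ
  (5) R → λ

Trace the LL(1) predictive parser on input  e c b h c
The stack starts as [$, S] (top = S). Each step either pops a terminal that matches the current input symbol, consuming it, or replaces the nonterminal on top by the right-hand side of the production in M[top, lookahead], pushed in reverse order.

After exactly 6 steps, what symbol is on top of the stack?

step 1: stack=$ S  input=e c b h c $  — expand S → R e c F
step 2: stack=$ F c e R  input=e c b h c $  — expand R → λ
step 3: stack=$ F c e  input=e c b h c $  — match e
step 4: stack=$ F c  input=c b h c $  — match c
step 5: stack=$ F  input=b h c $  — expand F → R b h c
step 6: stack=$ c h b R  input=b h c $  — expand R → λ
Stack after step 6: $ c h b (top = b).

b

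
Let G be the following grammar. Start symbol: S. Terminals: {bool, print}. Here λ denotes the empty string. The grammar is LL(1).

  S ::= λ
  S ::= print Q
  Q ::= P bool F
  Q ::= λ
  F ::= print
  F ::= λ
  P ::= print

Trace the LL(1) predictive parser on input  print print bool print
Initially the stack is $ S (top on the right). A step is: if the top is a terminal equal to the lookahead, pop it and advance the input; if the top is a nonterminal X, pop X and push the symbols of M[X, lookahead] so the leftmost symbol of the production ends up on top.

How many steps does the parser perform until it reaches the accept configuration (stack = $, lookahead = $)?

step 1: stack=$ S  input=print print bool print $  — expand S ::= print Q
step 2: stack=$ Q print  input=print print bool print $  — match print
step 3: stack=$ Q  input=print bool print $  — expand Q ::= P bool F
step 4: stack=$ F bool P  input=print bool print $  — expand P ::= print
step 5: stack=$ F bool print  input=print bool print $  — match print
step 6: stack=$ F bool  input=bool print $  — match bool
step 7: stack=$ F  input=print $  — expand F ::= print
step 8: stack=$ print  input=print $  — match print
Accept reached after 8 steps.

8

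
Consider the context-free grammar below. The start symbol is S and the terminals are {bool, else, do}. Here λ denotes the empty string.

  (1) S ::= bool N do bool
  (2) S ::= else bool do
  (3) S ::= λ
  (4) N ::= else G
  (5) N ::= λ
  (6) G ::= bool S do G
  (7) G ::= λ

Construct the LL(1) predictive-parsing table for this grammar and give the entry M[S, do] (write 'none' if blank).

S ::= λ

FIRST(S) = {λ, bool, else}
FIRST(N) = {λ, else}
FIRST(G) = {λ, bool}
FOLLOW(S) includes $ since S is the start symbol.
FOLLOW(S): in G::=bool S do G, S is followed by do G with FIRST {do}. Thus FOLLOW(S) = {$, do}.
For S ::= bool N do bool: FIRST(bool N do bool) = {bool}, so it goes in M[S, t] for t ∈ {bool}.
For S ::= else bool do: FIRST(else bool do) = {else}, so it goes in M[S, t] for t ∈ {else}.
For S ::= λ: FIRST(λ) = {λ}, so it goes in M[S, t] for t ∈ {}; since λ ∈ FIRST, also for every t ∈ FOLLOW(S) = {$, do}.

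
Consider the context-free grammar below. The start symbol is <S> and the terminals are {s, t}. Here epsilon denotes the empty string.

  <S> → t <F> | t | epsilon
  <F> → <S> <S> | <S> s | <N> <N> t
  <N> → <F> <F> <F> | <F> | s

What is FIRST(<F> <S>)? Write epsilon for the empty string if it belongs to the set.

FIRST(<S>) = {epsilon, t}
FIRST(<F>) = {epsilon, s, t}  (via <S> <S>, <S> s, <N> <N> t)
FIRST(<N>) = {epsilon, s, t}  (via <F> <F> <F>, <F>)
FIRST(<F> <S>): take FIRST of each symbol in turn, carrying on past any symbol whose FIRST contains epsilon; result {epsilon, s, t}.

{epsilon, s, t}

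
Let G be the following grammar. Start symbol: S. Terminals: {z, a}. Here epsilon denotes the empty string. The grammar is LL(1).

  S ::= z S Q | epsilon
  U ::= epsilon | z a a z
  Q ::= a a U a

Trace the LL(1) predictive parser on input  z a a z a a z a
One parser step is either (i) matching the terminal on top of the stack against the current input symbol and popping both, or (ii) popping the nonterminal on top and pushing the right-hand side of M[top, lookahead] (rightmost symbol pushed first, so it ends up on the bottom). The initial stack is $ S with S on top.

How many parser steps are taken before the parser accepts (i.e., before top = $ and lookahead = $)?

12

step 1: stack=$ S  input=z a a z a a z a $  — expand S ::= z S Q
step 2: stack=$ Q S z  input=z a a z a a z a $  — match z
step 3: stack=$ Q S  input=a a z a a z a $  — expand S ::= epsilon
step 4: stack=$ Q  input=a a z a a z a $  — expand Q ::= a a U a
step 5: stack=$ a U a a  input=a a z a a z a $  — match a
step 6: stack=$ a U a  input=a z a a z a $  — match a
step 7: stack=$ a U  input=z a a z a $  — expand U ::= z a a z
step 8: stack=$ a z a a z  input=z a a z a $  — match z
step 9: stack=$ a z a a  input=a a z a $  — match a
step 10: stack=$ a z a  input=a z a $  — match a
step 11: stack=$ a z  input=z a $  — match z
step 12: stack=$ a  input=a $  — match a
Accept reached after 12 steps.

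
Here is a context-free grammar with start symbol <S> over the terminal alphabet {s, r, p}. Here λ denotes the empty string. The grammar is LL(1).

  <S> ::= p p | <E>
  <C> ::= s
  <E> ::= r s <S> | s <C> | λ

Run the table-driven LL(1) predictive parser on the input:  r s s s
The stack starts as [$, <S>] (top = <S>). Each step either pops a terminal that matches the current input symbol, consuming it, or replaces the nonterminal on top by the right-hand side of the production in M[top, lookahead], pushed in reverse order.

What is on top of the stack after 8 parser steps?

s

     Stack      Input      Action
  1  $ <S>      r s s s $  expand <S> ::= <E>
  2  $ <E>      r s s s $  expand <E> ::= r s <S>
  3  $ <S> s r  r s s s $  match r
  4  $ <S> s    s s s $    match s
  5  $ <S>      s s $      expand <S> ::= <E>
  6  $ <E>      s s $      expand <E> ::= s <C>
  7  $ <C> s    s s $      match s
  8  $ <C>      s $        expand <C> ::= s
Stack after step 8: $ s (top = s).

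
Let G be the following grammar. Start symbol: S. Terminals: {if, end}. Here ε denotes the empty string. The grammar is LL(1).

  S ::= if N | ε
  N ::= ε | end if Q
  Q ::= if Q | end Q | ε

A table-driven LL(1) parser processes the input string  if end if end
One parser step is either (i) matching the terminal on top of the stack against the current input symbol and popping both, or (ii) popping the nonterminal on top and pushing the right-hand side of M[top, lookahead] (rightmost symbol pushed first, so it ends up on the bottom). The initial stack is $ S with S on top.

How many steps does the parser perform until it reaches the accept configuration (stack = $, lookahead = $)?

8

     Stack       Input            Action
  1  $ S         if end if end $  expand S ::= if N
  2  $ N if      if end if end $  match if
  3  $ N         end if end $     expand N ::= end if Q
  4  $ Q if end  end if end $     match end
  5  $ Q if      if end $         match if
  6  $ Q         end $            expand Q ::= end Q
  7  $ Q end     end $            match end
  8  $ Q         $                expand Q ::= ε
Accept reached after 8 steps.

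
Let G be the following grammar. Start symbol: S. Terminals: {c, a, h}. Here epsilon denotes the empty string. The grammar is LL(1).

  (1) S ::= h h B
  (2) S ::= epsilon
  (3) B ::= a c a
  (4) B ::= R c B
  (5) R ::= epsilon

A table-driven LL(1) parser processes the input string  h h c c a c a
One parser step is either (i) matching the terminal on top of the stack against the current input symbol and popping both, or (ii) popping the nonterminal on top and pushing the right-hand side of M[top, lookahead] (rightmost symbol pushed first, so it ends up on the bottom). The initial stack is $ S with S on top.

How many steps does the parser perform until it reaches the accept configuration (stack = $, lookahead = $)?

13

      Stack    Input            Action
   1  $ S      h h c c a c a $  expand S ::= h h B
   2  $ B h h  h h c c a c a $  match h
   3  $ B h    h c c a c a $    match h
   4  $ B      c c a c a $      expand B ::= R c B
   5  $ B c R  c c a c a $      expand R ::= epsilon
   6  $ B c    c c a c a $      match c
   7  $ B      c a c a $        expand B ::= R c B
   8  $ B c R  c a c a $        expand R ::= epsilon
   9  $ B c    c a c a $        match c
  10  $ B      a c a $          expand B ::= a c a
  11  $ a c a  a c a $          match a
  12  $ a c    c a $            match c
  13  $ a      a $              match a
Accept reached after 13 steps.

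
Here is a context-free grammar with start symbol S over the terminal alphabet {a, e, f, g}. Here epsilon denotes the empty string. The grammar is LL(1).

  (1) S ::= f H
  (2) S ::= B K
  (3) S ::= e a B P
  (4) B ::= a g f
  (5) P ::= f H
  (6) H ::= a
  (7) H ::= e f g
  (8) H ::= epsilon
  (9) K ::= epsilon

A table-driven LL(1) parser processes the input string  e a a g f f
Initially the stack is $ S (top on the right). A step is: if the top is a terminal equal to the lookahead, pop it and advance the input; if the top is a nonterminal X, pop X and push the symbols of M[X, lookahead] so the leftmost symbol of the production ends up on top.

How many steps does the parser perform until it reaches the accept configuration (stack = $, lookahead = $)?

10

step 1: stack=$ S  input=e a a g f f $  — expand S ::= e a B P
step 2: stack=$ P B a e  input=e a a g f f $  — match e
step 3: stack=$ P B a  input=a a g f f $  — match a
step 4: stack=$ P B  input=a g f f $  — expand B ::= a g f
step 5: stack=$ P f g a  input=a g f f $  — match a
step 6: stack=$ P f g  input=g f f $  — match g
step 7: stack=$ P f  input=f f $  — match f
step 8: stack=$ P  input=f $  — expand P ::= f H
step 9: stack=$ H f  input=f $  — match f
step 10: stack=$ H  input=$  — expand H ::= epsilon
Accept reached after 10 steps.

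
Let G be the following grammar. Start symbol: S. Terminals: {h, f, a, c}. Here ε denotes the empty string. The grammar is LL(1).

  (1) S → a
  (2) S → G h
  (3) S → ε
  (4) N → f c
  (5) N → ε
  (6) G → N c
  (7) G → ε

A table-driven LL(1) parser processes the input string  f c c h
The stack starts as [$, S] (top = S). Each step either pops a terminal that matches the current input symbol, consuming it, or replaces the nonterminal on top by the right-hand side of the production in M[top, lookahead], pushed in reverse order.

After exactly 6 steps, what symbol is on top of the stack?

     Stack      Input      Action
  1  $ S        f c c h $  expand S → G h
  2  $ h G      f c c h $  expand G → N c
  3  $ h c N    f c c h $  expand N → f c
  4  $ h c c f  f c c h $  match f
  5  $ h c c    c c h $    match c
  6  $ h c      c h $      match c
Stack after step 6: $ h (top = h).

h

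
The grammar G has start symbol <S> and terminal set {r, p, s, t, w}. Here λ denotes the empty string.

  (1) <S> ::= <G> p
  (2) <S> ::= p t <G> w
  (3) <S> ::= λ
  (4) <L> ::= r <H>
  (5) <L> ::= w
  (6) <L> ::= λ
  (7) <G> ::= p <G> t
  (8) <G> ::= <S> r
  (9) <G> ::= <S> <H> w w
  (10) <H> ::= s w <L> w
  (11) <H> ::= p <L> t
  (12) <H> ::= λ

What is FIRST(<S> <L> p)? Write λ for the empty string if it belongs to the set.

FIRST(<L>): from <L>::=r <H> we get {r}; from <L>::=w we get {w}; from <L>::=λ we get {λ}. So FIRST(<L>) = {λ, r, w}.
FIRST(<H>): from <H>::=s w <L> w we get {s}; from <H>::=p <L> t we get {p}; from <H>::=λ we get {λ}. So FIRST(<H>) = {λ, p, s}.
FIRST(<S>): from <S>::=<G> p we get {p, r, s, w}; from <S>::=p t <G> w we get {p}; from <S>::=λ we get {λ}. So FIRST(<S>) = {λ, p, r, s, w}.
FIRST(<G>): from <G>::=p <G> t we get {p}; from <G>::=<S> r we get {p, r, s, w}; from <G>::=<S> <H> w w we get {p, r, s, w}. So FIRST(<G>) = {p, r, s, w}.
FIRST(<S> <L> p): take FIRST of each symbol in turn, carrying on past any symbol whose FIRST contains λ; result {p, r, s, w}.

{p, r, s, w}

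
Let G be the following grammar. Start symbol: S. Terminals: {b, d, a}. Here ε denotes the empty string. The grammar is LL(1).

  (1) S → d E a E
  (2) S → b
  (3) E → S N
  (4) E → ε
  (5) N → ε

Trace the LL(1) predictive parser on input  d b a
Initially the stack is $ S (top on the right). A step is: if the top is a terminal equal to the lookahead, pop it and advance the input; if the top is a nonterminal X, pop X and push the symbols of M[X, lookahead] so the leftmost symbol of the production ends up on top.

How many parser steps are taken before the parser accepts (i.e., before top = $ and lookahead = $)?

8

     Stack      Input    Action
  1  $ S        d b a $  expand S → d E a E
  2  $ E a E d  d b a $  match d
  3  $ E a E    b a $    expand E → S N
  4  $ E a N S  b a $    expand S → b
  5  $ E a N b  b a $    match b
  6  $ E a N    a $      expand N → ε
  7  $ E a      a $      match a
  8  $ E        $        expand E → ε
Accept reached after 8 steps.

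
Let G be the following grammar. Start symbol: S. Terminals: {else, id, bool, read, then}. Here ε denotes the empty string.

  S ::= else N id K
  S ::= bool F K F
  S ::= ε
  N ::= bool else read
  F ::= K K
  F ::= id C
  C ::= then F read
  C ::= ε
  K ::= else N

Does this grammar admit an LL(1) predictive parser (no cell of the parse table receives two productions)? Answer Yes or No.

FIRST(S) = {ε, bool, else}
FIRST(N) = {bool}
FIRST(F) = {else, id}
FIRST(C) = {ε, then}
FIRST(K) = {else}
FOLLOW(S) = {$}
FOLLOW(N) = {$, else, id, read}
FOLLOW(F) = {$, else, read}
FOLLOW(C) = {$, else, read}
FOLLOW(K) = {$, else, id, read}
Each cell of M receives at most one production.

Yes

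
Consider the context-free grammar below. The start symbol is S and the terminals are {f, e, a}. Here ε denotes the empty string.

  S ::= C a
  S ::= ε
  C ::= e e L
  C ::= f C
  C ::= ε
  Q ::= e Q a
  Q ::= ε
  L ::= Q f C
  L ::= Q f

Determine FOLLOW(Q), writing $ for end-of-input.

{a, f}

FIRST(C): from C::=e e L we get {e}; from C::=f C we get {f}; from C::=ε we get {ε}. So FIRST(C) = {ε, e, f}.
FIRST(Q): from Q::=e Q a we get {e}; from Q::=ε we get {ε}. So FIRST(Q) = {ε, e}.
FIRST(S): from S::=C a we get {a, e, f}; from S::=ε we get {ε}. So FIRST(S) = {ε, a, e, f}.
FIRST(L): from L::=Q f C we get {e, f}; from L::=Q f we get {e, f}. So FIRST(L) = {e, f}.
FOLLOW(S) includes $ since S is the start symbol.
FOLLOW(S): S appears on no right-hand side. Thus FOLLOW(S) = {$}.
FOLLOW(Q): in Q::=e Q a, Q is followed by a with FIRST {a}; in L::=Q f C, Q is followed by f C with FIRST {f}; in L::=Q f, Q is followed by f with FIRST {f}. Thus FOLLOW(Q) = {a, f}.
FOLLOW(C): in S::=C a, C is followed by a with FIRST {a}; in C::=f C, the suffix after C is empty (adds nothing new); in L::=Q f C, the suffix after C is empty, so FOLLOW(C) ⊇ FOLLOW(L) = {a}. Thus FOLLOW(C) = {a}.
FOLLOW(L): in C::=e e L, the suffix after L is empty, so FOLLOW(L) ⊇ FOLLOW(C) = {a}. Thus FOLLOW(L) = {a}.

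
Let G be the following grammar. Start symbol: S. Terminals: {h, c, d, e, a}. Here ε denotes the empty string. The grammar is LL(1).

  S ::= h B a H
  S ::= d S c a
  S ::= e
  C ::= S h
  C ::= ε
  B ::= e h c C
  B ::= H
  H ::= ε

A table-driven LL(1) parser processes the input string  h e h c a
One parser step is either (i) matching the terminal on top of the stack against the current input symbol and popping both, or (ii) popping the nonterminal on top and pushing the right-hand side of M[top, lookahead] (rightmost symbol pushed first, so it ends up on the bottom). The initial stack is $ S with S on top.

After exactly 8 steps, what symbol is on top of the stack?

step 1: stack=$ S  input=h e h c a $  — expand S ::= h B a H
step 2: stack=$ H a B h  input=h e h c a $  — match h
step 3: stack=$ H a B  input=e h c a $  — expand B ::= e h c C
step 4: stack=$ H a C c h e  input=e h c a $  — match e
step 5: stack=$ H a C c h  input=h c a $  — match h
step 6: stack=$ H a C c  input=c a $  — match c
step 7: stack=$ H a C  input=a $  — expand C ::= ε
step 8: stack=$ H a  input=a $  — match a
Stack after step 8: $ H (top = H).

H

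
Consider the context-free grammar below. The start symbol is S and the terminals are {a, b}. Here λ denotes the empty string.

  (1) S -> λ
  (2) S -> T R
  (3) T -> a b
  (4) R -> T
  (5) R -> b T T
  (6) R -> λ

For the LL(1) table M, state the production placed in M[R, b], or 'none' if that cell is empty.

FIRST(T): from T->a b we get {a}. So FIRST(T) = {a}.
FIRST(S): from S->λ we get {λ}; from S->T R we get {a}. So FIRST(S) = {λ, a}.
FIRST(R): from R->T we get {a}; from R->b T T we get {b}; from R->λ we get {λ}. So FIRST(R) = {λ, a, b}.
FOLLOW(S) includes $ since S is the start symbol.
FOLLOW(S): S appears on no right-hand side. Thus FOLLOW(S) = {$}.
FOLLOW(R): in S->T R, the suffix after R is empty, so FOLLOW(R) ⊇ FOLLOW(S) = {$}. Thus FOLLOW(R) = {$}.
For R -> T: FIRST(T) = {a}, so it goes in M[R, t] for t ∈ {a}.
For R -> b T T: FIRST(b T T) = {b}, so it goes in M[R, t] for t ∈ {b}.
For R -> λ: FIRST(λ) = {λ}, so it goes in M[R, t] for t ∈ {}; since λ ∈ FIRST, also for every t ∈ FOLLOW(R) = {$}.

R -> b T T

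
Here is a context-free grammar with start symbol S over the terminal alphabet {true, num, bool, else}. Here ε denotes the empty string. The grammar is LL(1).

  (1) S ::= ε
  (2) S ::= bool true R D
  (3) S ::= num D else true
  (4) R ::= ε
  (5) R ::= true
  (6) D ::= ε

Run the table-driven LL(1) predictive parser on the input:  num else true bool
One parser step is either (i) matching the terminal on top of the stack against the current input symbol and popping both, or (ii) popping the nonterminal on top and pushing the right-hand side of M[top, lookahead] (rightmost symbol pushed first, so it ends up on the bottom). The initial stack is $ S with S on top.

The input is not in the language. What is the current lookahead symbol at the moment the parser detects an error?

     Stack              Input                 Action
  1  $ S                num else true bool $  expand S ::= num D else true
  2  $ true else D num  num else true bool $  match num
  3  $ true else D      else true bool $      expand D ::= ε
  4  $ true else        else true bool $      match else
  5  $ true             true bool $           match true
  6  $                  bool $                error: stack empty but input remains

bool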